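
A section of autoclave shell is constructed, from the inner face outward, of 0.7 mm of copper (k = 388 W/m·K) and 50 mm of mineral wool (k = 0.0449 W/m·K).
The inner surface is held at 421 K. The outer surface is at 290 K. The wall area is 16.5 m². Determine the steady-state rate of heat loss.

Thermal resistances in series:
R_copper = L/(kA) = 0.0007/(388×16.5) = 1.093×10^-7 K/W
R_mineral wool = L/(kA) = 0.05/(0.0449×16.5) = 0.06749 K/W
R_total = 0.06749 K/W
Q = ΔT / R_total = 131 / 0.06749

Q ≈ 1940 W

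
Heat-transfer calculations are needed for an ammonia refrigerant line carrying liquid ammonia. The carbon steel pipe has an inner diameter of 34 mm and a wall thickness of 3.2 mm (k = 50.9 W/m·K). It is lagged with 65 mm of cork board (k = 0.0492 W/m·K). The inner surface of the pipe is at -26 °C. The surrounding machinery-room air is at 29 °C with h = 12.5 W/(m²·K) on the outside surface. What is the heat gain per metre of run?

Radial resistances (cylindrical: R_cond = ln(r_o/r_i)/(2πkL), R_conv = 1/(h·2πrL)):
R_carbon steel pipe wall = ln(20.2/17)/(2π×50.9×1) = 5.393×10^-4 K/W
R_cork board = ln(85.2/20.2)/(2π×0.0492×1) = 4.656 K/W
R_outer film = 1/(h_o·2πr_oL) = 1/(12.5×2π×0.0852×1) = 0.1494 K/W
R_total = 4.806 K/W
Q = ΔT/R_total = 55/4.806

q′ ≈ 11.4 W/m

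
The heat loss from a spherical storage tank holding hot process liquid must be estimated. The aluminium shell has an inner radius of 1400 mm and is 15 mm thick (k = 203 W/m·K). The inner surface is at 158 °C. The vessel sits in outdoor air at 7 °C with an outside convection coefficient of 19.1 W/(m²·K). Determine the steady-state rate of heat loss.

Each spherical layer contributes R = (1/r_i − 1/r_o)/(4πk):
R_aluminium shell = (1/1.4 − 1/1.415)/(4π×203) = 2.968×10^-6 K/W
R_outer film = 1/(h·4πr_o²) = 1/(19.1×4π×1.415²) = 0.002081 K/W
R_total = 0.002084 K/W
Q = ΔT/R_total = 151/0.002084

Q ≈ 72500 W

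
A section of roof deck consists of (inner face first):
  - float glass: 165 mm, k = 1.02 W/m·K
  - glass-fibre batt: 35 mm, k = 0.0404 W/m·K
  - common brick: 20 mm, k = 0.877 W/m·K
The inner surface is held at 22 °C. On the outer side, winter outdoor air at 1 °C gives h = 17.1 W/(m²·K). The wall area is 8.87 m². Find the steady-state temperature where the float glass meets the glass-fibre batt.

T ≈ 18.9 °C

Using the resistance-network approach (series):
R_float glass = L/(kA) = 0.165/(1.02×8.87) = 0.01824 K/W
R_glass-fibre batt = L/(kA) = 0.035/(0.0404×8.87) = 0.09767 K/W
R_common brick = L/(kA) = 0.02/(0.877×8.87) = 0.002571 K/W
R_outer film = 1/(h_o·A) = 1/(17.1×8.87) = 0.006593 K/W
R_total = 0.1251 K/W;  Q = ΔT/R_total = 21/0.1251 = 167.9 W
T_interface = T_inner − Q·ΣR(inner→interface) = 22 − 168×0.01824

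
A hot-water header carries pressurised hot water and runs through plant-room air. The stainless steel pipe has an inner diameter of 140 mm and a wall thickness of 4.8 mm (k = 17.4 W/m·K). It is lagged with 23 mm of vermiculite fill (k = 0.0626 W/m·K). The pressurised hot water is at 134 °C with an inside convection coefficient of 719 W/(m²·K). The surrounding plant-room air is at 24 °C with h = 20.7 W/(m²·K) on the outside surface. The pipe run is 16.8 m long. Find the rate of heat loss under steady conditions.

Radial resistances (cylindrical: R_cond = ln(r_o/r_i)/(2πkL), R_conv = 1/(h·2πrL)):
R_inner film = 1/(h_i·2πr₁L) = 1/(719×2π×0.07×16.8) = 1.882×10^-4 K/W
R_stainless steel pipe wall = ln(74.8/70)/(2π×17.4×16.8) = 3.611×10^-5 K/W
R_vermiculite fill = ln(97.8/74.8)/(2π×0.0626×16.8) = 0.04057 K/W
R_outer film = 1/(h_o·2πr_oL) = 1/(20.7×2π×0.0978×16.8) = 0.00468 K/W
R_total = 0.04548 K/W
Q = ΔT/R_total = 110/0.04548

Q ≈ 2420 W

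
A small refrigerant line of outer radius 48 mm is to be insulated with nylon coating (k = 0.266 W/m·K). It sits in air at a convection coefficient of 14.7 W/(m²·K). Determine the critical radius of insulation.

r_cr ≈ 18.1 mm

For a cylinder r_cr = k/h = 0.266/14.7
r_cr = 18.1 mm; since the bare radius (48 mm) is above r_cr, any added insulation will reduce heat loss.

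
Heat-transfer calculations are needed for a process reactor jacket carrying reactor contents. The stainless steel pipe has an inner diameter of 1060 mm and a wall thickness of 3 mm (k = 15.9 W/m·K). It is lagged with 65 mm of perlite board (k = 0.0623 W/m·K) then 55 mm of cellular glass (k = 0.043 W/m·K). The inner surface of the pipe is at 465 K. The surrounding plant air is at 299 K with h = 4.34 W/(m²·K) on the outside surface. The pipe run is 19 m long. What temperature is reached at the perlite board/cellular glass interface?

Per-layer cylindrical resistances, series-summed:
R_stainless steel pipe wall = ln(533/530)/(2π×15.9×19) = 2.974×10^-6 K/W
R_perlite board = ln(598/533)/(2π×0.0623×19) = 0.01547 K/W
R_cellular glass = ln(653/598)/(2π×0.043×19) = 0.01714 K/W
R_outer film = 1/(h_o·2πr_oL) = 1/(4.34×2π×0.653×19) = 0.002956 K/W
R_total = 0.03557 K/W
Q = ΔT/R_total = 166/0.03557
Q = 4670 W
T_interface = T_inner − Q·ΣR(inner→interface) = 465 − 4670×0.01547

T ≈ 393 K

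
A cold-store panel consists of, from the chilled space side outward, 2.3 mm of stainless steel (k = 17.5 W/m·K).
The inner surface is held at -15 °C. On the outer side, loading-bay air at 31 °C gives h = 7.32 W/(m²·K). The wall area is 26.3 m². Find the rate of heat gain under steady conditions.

Q ≈ 8850 W

Model the wall as resistances in series:
R_stainless steel = L/(kA) = 0.0023/(17.5×26.3) = 4.997×10^-6 K/W
R_outer film = 1/(h_o·A) = 1/(7.32×26.3) = 0.005194 K/W
R_total = 0.005199 K/W
Q = ΔT / R_total = 46 / 0.005199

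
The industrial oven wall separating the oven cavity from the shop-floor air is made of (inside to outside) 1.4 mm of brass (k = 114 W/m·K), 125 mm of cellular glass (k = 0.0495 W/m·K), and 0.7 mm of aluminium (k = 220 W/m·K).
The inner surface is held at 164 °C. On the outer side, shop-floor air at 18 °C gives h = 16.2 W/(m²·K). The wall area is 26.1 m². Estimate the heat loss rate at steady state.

Q ≈ 1470 W

Treating each layer as a thermal resistance in series:
R_brass = L/(kA) = 0.0014/(114×26.1) = 4.705×10^-7 K/W
R_cellular glass = L/(kA) = 0.125/(0.0495×26.1) = 0.09675 K/W
R_aluminium = L/(kA) = 0.0007/(220×26.1) = 1.219×10^-7 K/W
R_outer film = 1/(h_o·A) = 1/(16.2×26.1) = 0.002365 K/W
R_total = 0.09912 K/W
Q = ΔT / R_total = 146 / 0.09912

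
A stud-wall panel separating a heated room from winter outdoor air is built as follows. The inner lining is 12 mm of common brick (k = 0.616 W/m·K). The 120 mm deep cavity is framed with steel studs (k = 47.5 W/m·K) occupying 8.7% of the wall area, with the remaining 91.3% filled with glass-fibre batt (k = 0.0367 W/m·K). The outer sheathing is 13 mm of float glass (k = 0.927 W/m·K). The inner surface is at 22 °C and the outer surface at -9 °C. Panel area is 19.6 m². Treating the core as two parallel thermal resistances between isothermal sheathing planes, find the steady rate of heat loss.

Q ≈ 9750 W

Sheathing layers in series; stud and cavity paths in parallel between them.
R_inner = 0.012/(0.616×19.6) = 9.939×10^-4 K/W
R_stud  = 0.12/(47.5×0.087×19.6) = 0.001482 K/W
R_cav   = 0.12/(0.0367×0.913×19.6) = 0.1827 K/W
1/R_core = 1/R_stud + 1/R_cav → R_core = 0.00147 K/W
R_outer = 0.013/(0.927×19.6) = 7.155×10^-4 K/W
R_total = 0.003179 K/W
Q = ΔT/R_total = 31/0.003179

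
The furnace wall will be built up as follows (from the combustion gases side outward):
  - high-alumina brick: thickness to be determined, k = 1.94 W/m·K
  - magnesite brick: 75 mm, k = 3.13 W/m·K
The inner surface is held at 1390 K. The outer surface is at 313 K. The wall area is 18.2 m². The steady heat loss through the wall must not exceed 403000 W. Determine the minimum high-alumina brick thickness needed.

Model the wall as resistances in series:
R_magnesite brick = L/(kA) = 0.075/(3.13×18.2) = 0.001317 K/W
Sum of the known resistances R_other = 0.001317 K/W
Required total resistance R_tot = ΔT/Q_allow = 1077/403000 = 0.002672 K/W
R_high-alumina brick = R_tot − R_other = 0.001356 K/W
L = R·k·A = 0.001356×1.94×18.2

L ≈ 47.9 mm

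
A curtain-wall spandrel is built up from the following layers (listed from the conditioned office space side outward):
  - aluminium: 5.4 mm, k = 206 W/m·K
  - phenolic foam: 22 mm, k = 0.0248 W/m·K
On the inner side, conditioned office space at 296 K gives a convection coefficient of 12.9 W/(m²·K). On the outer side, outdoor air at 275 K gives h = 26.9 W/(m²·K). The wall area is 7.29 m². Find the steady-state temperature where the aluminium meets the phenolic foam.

T ≈ 294 K

Treating each layer as a thermal resistance in series:
R_inner film = 1/(h_i·A) = 1/(12.9×7.29) = 0.01063 K/W
R_aluminium = L/(kA) = 0.0054/(206×7.29) = 3.596×10^-6 K/W
R_phenolic foam = L/(kA) = 0.022/(0.0248×7.29) = 0.1217 K/W
R_outer film = 1/(h_o·A) = 1/(26.9×7.29) = 0.005099 K/W
R_total = 0.1374 K/W;  Q = ΔT/R_total = 21/0.1374 = 152.8 W
T_interface = T_inner − Q·ΣR(inner→interface) = 296 − 153×0.01064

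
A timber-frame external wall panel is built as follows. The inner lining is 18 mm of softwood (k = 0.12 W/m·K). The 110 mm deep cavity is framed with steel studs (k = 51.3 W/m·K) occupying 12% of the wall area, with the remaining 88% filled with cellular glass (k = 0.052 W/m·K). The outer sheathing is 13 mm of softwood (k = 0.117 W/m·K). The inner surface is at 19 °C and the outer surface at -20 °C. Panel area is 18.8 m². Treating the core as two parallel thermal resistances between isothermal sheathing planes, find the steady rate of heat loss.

Sheathing layers in series; stud and cavity paths in parallel between them.
R_inner = 0.018/(0.12×18.8) = 0.007979 K/W
R_stud  = 0.11/(51.3×0.12×18.8) = 9.505×10^-4 K/W
R_cav   = 0.11/(0.052×0.88×18.8) = 0.1279 K/W
1/R_core = 1/R_stud + 1/R_cav → R_core = 9.435×10^-4 K/W
R_outer = 0.013/(0.117×18.8) = 0.00591 K/W
R_total = 0.01483 K/W
Q = ΔT/R_total = 39/0.01483

Q ≈ 2630 W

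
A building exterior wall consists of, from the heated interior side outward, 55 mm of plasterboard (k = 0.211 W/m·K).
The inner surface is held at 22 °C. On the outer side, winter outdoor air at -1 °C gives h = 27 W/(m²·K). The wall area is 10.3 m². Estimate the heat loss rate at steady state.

Series thermal resistances:
R_plasterboard = L/(kA) = 0.055/(0.211×10.3) = 0.02531 K/W
R_outer film = 1/(h_o·A) = 1/(27×10.3) = 0.003596 K/W
R_total = 0.0289 K/W
Q = ΔT / R_total = 23 / 0.0289

Q ≈ 796 W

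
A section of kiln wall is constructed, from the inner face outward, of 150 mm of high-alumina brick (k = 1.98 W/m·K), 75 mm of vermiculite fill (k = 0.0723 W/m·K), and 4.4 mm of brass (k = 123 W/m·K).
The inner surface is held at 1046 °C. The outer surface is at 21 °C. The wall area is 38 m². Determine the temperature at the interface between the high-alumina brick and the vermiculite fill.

T ≈ 976 °C

Using the resistance-network approach (series):
R_high-alumina brick = L/(kA) = 0.15/(1.98×38) = 0.001994 K/W
R_vermiculite fill = L/(kA) = 0.075/(0.0723×38) = 0.0273 K/W
R_brass = L/(kA) = 0.0044/(123×38) = 9.414×10^-7 K/W
R_total = 0.02929 K/W;  Q = ΔT/R_total = 1025/0.02929 = 34990 W
T_interface = T_inner − Q·ΣR(inner→interface) = 1046 − 35000×0.001994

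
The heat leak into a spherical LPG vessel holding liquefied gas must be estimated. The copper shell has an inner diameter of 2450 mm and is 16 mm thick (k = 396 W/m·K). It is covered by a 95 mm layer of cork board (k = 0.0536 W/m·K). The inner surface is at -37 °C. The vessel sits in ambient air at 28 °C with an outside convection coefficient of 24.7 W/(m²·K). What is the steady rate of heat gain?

Q ≈ 748 W

Each spherical layer contributes R = (1/r_i − 1/r_o)/(4πk):
R_copper shell = (1/1.225 − 1/1.241)/(4π×396) = 2.115×10^-6 K/W
R_cork board = (1/1.241 − 1/1.336)/(4π×0.0536) = 0.08507 K/W
R_outer film = 1/(h·4πr_o²) = 1/(24.7×4π×1.336²) = 0.001805 K/W
R_total = 0.08688 K/W
Q = ΔT/R_total = 65/0.08688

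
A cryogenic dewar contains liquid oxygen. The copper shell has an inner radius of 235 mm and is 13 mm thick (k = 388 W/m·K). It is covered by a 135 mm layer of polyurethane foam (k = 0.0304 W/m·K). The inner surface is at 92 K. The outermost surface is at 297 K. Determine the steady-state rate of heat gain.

Radial (spherical) resistances in series:
R_copper shell = (1/0.235 − 1/0.248)/(4π×388) = 4.575×10^-5 K/W
R_polyurethane foam = (1/0.248 − 1/0.383)/(4π×0.0304) = 3.72 K/W
R_total = 3.721 K/W
Q = ΔT/R_total = 205/3.721

Q ≈ 55.1 W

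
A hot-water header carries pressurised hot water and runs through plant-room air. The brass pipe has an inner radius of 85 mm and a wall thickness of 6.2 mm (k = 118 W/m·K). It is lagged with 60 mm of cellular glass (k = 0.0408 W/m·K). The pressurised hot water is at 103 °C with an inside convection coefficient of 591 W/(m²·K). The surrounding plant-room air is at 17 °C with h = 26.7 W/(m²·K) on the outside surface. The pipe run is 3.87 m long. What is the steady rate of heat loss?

Q ≈ 165 W

For a radial system each layer contributes R = ln(r_out/r_in)/(2πkL); films add R = 1/(hA).
R_inner film = 1/(h_i·2πr₁L) = 1/(591×2π×0.085×3.87) = 8.187×10^-4 K/W
R_brass pipe wall = ln(91.2/85)/(2π×118×3.87) = 2.454×10^-5 K/W
R_cellular glass = ln(151.2/91.2)/(2π×0.0408×3.87) = 0.5096 K/W
R_outer film = 1/(h_o·2πr_oL) = 1/(26.7×2π×0.1512×3.87) = 0.01019 K/W
R_total = 0.5206 K/W
Q = ΔT/R_total = 86/0.5206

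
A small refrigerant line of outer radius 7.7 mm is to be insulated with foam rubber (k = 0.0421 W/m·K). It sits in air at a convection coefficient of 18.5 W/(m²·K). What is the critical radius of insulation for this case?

For a cylinder r_cr = k/h = 0.0421/18.5
r_cr = 2.28 mm; since the bare radius (7.7 mm) is above r_cr, any added insulation will reduce heat loss.

r_cr ≈ 2.28 mm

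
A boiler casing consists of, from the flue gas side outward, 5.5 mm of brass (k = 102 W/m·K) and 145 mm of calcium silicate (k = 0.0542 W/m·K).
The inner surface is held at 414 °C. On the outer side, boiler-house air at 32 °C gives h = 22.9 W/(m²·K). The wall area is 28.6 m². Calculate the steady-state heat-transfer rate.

Q ≈ 4020 W

Using the resistance-network approach (series):
R_brass = L/(kA) = 0.0055/(102×28.6) = 1.885×10^-6 K/W
R_calcium silicate = L/(kA) = 0.145/(0.0542×28.6) = 0.09354 K/W
R_outer film = 1/(h_o·A) = 1/(22.9×28.6) = 0.001527 K/W
R_total = 0.09507 K/W
Q = ΔT / R_total = 382 / 0.09507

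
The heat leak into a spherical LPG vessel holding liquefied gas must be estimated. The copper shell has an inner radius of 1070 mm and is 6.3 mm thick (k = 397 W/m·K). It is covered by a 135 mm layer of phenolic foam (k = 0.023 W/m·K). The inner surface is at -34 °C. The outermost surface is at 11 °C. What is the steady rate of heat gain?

Q ≈ 126 W

Radial (spherical) resistances in series:
R_copper shell = (1/1.07 − 1/1.0763)/(4π×397) = 1.097×10^-6 K/W
R_phenolic foam = (1/1.0763 − 1/1.2113)/(4π×0.023) = 0.3583 K/W
R_total = 0.3583 K/W
Q = ΔT/R_total = 45/0.3583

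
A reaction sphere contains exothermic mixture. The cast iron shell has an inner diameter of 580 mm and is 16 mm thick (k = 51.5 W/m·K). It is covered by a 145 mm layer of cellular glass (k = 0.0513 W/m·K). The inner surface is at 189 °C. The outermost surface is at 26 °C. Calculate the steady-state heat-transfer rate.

For a spherical shell R = (1/r₁ − 1/r₂)/(4πk); film R = 1/(h·4πr²). In series:
R_cast iron shell = (1/0.29 − 1/0.306)/(4π×51.5) = 2.786×10^-4 K/W
R_cellular glass = (1/0.306 − 1/0.451)/(4π×0.0513) = 1.63 K/W
R_total = 1.63 K/W
Q = ΔT/R_total = 163/1.63

Q ≈ 100 W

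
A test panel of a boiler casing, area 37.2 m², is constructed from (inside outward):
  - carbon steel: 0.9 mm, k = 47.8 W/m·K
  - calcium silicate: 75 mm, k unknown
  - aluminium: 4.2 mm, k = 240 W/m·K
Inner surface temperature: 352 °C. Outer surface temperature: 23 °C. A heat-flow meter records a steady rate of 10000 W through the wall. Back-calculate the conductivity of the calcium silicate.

k ≈ 0.0613 W/(m·K)

Series thermal resistances:
R_carbon steel = L/(kA) = 0.0009/(47.8×37.2) = 5.061×10^-7 K/W
R_aluminium = L/(kA) = 0.0042/(240×37.2) = 4.704×10^-7 K/W
Sum of known resistances R_other = 9.766×10^-7 K/W
Total R = ΔT/Q = 329/10000 = 0.0329 K/W
R_calcium silicate = R_total − R_other = 0.0329 K/W
k = L/(R·A) = 0.075/(0.0329×37.2)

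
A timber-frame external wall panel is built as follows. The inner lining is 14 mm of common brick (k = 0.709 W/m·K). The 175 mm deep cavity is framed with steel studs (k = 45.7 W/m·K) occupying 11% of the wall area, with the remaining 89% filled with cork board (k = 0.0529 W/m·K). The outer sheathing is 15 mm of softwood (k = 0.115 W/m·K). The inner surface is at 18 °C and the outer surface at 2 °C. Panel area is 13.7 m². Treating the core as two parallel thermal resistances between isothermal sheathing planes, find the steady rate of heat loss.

Sheathing layers in series; stud and cavity paths in parallel between them.
R_inner = 0.014/(0.709×13.7) = 0.001441 K/W
R_stud  = 0.175/(45.7×0.11×13.7) = 0.002541 K/W
R_cav   = 0.175/(0.0529×0.89×13.7) = 0.2713 K/W
1/R_core = 1/R_stud + 1/R_cav → R_core = 0.002517 K/W
R_outer = 0.015/(0.115×13.7) = 0.009521 K/W
R_total = 0.01348 K/W
Q = ΔT/R_total = 16/0.01348

Q ≈ 1190 W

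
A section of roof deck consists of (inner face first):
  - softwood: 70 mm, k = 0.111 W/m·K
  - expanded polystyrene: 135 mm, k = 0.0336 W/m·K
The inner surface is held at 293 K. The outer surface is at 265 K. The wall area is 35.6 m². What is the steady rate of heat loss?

Q ≈ 214 W

Using the resistance-network approach (series):
R_softwood = L/(kA) = 0.07/(0.111×35.6) = 0.01771 K/W
R_expanded polystyrene = L/(kA) = 0.135/(0.0336×35.6) = 0.1129 K/W
R_total = 0.1306 K/W
Q = ΔT / R_total = 28 / 0.1306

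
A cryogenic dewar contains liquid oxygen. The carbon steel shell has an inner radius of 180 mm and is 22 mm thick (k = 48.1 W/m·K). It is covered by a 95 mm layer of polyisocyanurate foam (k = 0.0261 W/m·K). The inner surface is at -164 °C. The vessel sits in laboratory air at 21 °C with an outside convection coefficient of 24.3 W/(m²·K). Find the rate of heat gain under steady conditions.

Q ≈ 38 W

Spherical conduction: R = (1/r_in − 1/r_out)/(4πk) per layer; series-sum.
R_carbon steel shell = (1/0.18 − 1/0.202)/(4π×48.1) = 0.001001 K/W
R_polyisocyanurate foam = (1/0.202 − 1/0.297)/(4π×0.0261) = 4.828 K/W
R_outer film = 1/(h·4πr_o²) = 1/(24.3×4π×0.297²) = 0.03713 K/W
R_total = 4.866 K/W
Q = ΔT/R_total = 185/4.866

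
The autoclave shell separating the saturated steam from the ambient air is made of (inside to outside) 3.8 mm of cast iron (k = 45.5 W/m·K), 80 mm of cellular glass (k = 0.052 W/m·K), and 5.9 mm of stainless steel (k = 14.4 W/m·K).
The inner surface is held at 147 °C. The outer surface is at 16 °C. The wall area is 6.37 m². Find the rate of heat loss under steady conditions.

Q ≈ 542 W

Model the wall as resistances in series:
R_cast iron = L/(kA) = 0.0038/(45.5×6.37) = 1.311×10^-5 K/W
R_cellular glass = L/(kA) = 0.08/(0.052×6.37) = 0.2415 K/W
R_stainless steel = L/(kA) = 0.0059/(14.4×6.37) = 6.432×10^-5 K/W
R_total = 0.2416 K/W
Q = ΔT / R_total = 131 / 0.2416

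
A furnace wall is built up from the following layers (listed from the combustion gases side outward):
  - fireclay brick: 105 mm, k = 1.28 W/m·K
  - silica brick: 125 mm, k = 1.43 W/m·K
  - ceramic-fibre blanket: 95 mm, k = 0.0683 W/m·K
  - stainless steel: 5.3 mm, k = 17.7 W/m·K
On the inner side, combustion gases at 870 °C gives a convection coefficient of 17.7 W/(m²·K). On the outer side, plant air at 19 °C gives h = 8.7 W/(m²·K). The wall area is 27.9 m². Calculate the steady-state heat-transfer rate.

Q ≈ 13700 W

Series thermal resistances:
R_inner film = 1/(h_i·A) = 1/(17.7×27.9) = 0.002025 K/W
R_fireclay brick = L/(kA) = 0.105/(1.28×27.9) = 0.00294 K/W
R_silica brick = L/(kA) = 0.125/(1.43×27.9) = 0.003133 K/W
R_ceramic-fibre blanket = L/(kA) = 0.095/(0.0683×27.9) = 0.04985 K/W
R_stainless steel = L/(kA) = 0.0053/(17.7×27.9) = 1.073×10^-5 K/W
R_outer film = 1/(h_o·A) = 1/(8.7×27.9) = 0.00412 K/W
R_total = 0.06208 K/W
Q = ΔT / R_total = 851 / 0.06208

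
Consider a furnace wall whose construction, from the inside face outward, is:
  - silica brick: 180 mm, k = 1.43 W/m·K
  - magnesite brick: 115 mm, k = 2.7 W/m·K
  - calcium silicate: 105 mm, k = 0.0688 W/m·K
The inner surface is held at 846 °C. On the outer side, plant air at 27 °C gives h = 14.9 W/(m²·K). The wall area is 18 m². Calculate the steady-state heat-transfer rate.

Treating each layer as a thermal resistance in series:
R_silica brick = L/(kA) = 0.18/(1.43×18) = 0.006993 K/W
R_magnesite brick = L/(kA) = 0.115/(2.7×18) = 0.002366 K/W
R_calcium silicate = L/(kA) = 0.105/(0.0688×18) = 0.08479 K/W
R_outer film = 1/(h_o·A) = 1/(14.9×18) = 0.003729 K/W
R_total = 0.09787 K/W
Q = ΔT / R_total = 819 / 0.09787

Q ≈ 8370 W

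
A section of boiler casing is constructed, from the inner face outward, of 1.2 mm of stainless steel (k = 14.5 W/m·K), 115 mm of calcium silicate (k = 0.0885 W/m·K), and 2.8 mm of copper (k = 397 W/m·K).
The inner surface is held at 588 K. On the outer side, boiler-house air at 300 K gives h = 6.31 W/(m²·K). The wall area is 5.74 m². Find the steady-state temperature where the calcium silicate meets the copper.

T ≈ 331 K

Series thermal resistances:
R_stainless steel = L/(kA) = 0.0012/(14.5×5.74) = 1.442×10^-5 K/W
R_calcium silicate = L/(kA) = 0.115/(0.0885×5.74) = 0.2264 K/W
R_copper = L/(kA) = 0.0028/(397×5.74) = 1.229×10^-6 K/W
R_outer film = 1/(h_o·A) = 1/(6.31×5.74) = 0.02761 K/W
R_total = 0.254 K/W;  Q = ΔT/R_total = 288/0.254 = 1134 W
T_interface = T_inner − Q·ΣR(inner→interface) = 588 − 1130×0.2264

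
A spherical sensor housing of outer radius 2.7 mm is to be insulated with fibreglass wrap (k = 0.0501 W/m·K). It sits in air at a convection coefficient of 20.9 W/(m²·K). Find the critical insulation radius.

For a sphere r_cr = 2k/h = 2×0.0501/20.9
r_cr = 4.79 mm; since the bare radius (2.7 mm) is below r_cr, adding a thin layer of insulation will *increase* heat loss.

r_cr ≈ 4.79 mm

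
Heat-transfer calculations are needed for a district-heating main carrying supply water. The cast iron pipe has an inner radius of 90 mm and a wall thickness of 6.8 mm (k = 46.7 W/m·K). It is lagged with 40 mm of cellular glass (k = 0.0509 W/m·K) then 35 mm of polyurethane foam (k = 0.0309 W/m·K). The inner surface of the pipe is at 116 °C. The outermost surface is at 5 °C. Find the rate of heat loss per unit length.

q′ ≈ 49.2 W/m

Per-layer cylindrical resistances, series-summed:
R_cast iron pipe wall = ln(96.8/90)/(2π×46.7×1) = 2.482×10^-4 K/W
R_cellular glass = ln(136.8/96.8)/(2π×0.0509×1) = 1.081 K/W
R_polyurethane foam = ln(171.8/136.8)/(2π×0.0309×1) = 1.173 K/W
R_total = 2.255 K/W
Q = ΔT/R_total = 111/2.255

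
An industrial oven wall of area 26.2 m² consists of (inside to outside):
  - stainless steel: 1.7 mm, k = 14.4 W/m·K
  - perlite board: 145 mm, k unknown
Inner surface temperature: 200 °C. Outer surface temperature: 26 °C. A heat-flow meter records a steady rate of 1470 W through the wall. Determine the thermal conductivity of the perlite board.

k ≈ 0.0468 W/(m·K)

Thermal resistances in series:
R_stainless steel = L/(kA) = 0.0017/(14.4×26.2) = 4.506×10^-6 K/W
Sum of known resistances R_other = 4.506×10^-6 K/W
Total R = ΔT/Q = 174/1470 = 0.1184 K/W
R_perlite board = R_total − R_other = 0.1184 K/W
k = L/(R·A) = 0.145/(0.1184×26.2)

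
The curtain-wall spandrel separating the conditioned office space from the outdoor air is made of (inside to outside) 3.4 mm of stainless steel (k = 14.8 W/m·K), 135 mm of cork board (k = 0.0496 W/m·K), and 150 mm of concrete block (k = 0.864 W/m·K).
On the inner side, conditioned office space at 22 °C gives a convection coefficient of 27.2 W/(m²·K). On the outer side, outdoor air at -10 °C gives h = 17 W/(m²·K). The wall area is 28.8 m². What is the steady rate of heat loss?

Using the resistance-network approach (series):
R_inner film = 1/(h_i·A) = 1/(27.2×28.8) = 0.001277 K/W
R_stainless steel = L/(kA) = 0.0034/(14.8×28.8) = 7.977×10^-6 K/W
R_cork board = L/(kA) = 0.135/(0.0496×28.8) = 0.09451 K/W
R_concrete block = L/(kA) = 0.15/(0.864×28.8) = 0.006028 K/W
R_outer film = 1/(h_o·A) = 1/(17×28.8) = 0.002042 K/W
R_total = 0.1039 K/W
Q = ΔT / R_total = 32 / 0.1039

Q ≈ 308 W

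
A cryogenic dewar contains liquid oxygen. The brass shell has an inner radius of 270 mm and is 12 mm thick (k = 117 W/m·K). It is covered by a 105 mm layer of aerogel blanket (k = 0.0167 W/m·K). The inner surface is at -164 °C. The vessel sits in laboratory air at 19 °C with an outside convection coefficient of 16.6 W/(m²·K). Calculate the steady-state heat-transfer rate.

Each spherical layer contributes R = (1/r_i − 1/r_o)/(4πk):
R_brass shell = (1/0.27 − 1/0.282)/(4π×117) = 1.072×10^-4 K/W
R_aerogel blanket = (1/0.282 − 1/0.387)/(4π×0.0167) = 4.585 K/W
R_outer film = 1/(h·4πr_o²) = 1/(16.6×4π×0.387²) = 0.03201 K/W
R_total = 4.617 K/W
Q = ΔT/R_total = 183/4.617

Q ≈ 39.6 W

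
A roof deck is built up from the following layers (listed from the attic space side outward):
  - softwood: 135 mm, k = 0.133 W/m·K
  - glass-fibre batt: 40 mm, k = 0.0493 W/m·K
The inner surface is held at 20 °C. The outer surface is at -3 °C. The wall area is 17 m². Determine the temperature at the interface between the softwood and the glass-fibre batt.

Thermal resistances in series:
R_softwood = L/(kA) = 0.135/(0.133×17) = 0.05971 K/W
R_glass-fibre batt = L/(kA) = 0.04/(0.0493×17) = 0.04773 K/W
R_total = 0.1074 K/W;  Q = ΔT/R_total = 23/0.1074 = 214.1 W
T_interface = T_inner − Q·ΣR(inner→interface) = 20 − 214×0.05971

T ≈ 7.22 °C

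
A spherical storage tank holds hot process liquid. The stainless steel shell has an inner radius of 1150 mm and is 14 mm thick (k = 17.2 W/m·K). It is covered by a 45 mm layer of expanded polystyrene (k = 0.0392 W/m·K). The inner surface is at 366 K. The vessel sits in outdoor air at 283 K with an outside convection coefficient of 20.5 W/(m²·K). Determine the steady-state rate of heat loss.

Each spherical layer contributes R = (1/r_i − 1/r_o)/(4πk):
R_stainless steel shell = (1/1.15 − 1/1.164)/(4π×17.2) = 4.839×10^-5 K/W
R_expanded polystyrene = (1/1.164 − 1/1.209)/(4π×0.0392) = 0.06491 K/W
R_outer film = 1/(h·4πr_o²) = 1/(20.5×4π×1.209²) = 0.002656 K/W
R_total = 0.06762 K/W
Q = ΔT/R_total = 83/0.06762

Q ≈ 1230 W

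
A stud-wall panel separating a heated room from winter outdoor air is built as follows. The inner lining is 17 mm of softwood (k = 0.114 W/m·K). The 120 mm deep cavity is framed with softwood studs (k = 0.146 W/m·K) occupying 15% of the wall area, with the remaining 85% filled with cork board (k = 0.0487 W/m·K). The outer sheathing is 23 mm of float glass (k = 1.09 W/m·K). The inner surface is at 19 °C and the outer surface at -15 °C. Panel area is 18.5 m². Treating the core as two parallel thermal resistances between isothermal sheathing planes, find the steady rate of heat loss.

Q ≈ 304 W

Sheathing layers in series; stud and cavity paths in parallel between them.
R_inner = 0.017/(0.114×18.5) = 0.008061 K/W
R_stud  = 0.12/(0.146×0.15×18.5) = 0.2962 K/W
R_cav   = 0.12/(0.0487×0.85×18.5) = 0.1567 K/W
1/R_core = 1/R_stud + 1/R_cav → R_core = 0.1025 K/W
R_outer = 0.023/(1.09×18.5) = 0.001141 K/W
R_total = 0.1117 K/W
Q = ΔT/R_total = 34/0.1117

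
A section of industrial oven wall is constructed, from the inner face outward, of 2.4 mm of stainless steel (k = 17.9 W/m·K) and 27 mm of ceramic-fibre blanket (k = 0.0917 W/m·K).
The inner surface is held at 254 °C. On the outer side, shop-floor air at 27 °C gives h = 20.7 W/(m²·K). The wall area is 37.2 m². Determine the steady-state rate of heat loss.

Q ≈ 24600 W

Using the resistance-network approach (series):
R_stainless steel = L/(kA) = 0.0024/(17.9×37.2) = 3.604×10^-6 K/W
R_ceramic-fibre blanket = L/(kA) = 0.027/(0.0917×37.2) = 0.007915 K/W
R_outer film = 1/(h_o·A) = 1/(20.7×37.2) = 0.001299 K/W
R_total = 0.009217 K/W
Q = ΔT / R_total = 227 / 0.009217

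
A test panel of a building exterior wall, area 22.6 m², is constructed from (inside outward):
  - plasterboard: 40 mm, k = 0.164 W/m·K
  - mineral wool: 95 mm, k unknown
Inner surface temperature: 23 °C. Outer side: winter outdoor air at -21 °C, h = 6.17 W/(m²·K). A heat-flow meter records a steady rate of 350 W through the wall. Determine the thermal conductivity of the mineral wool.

k ≈ 0.039 W/(m·K)

Treating each layer as a thermal resistance in series:
R_plasterboard = L/(kA) = 0.04/(0.164×22.6) = 0.01079 K/W
R_outer film = 1/(h_o·A) = 1/(6.17×22.6) = 0.007171 K/W
Sum of known resistances R_other = 0.01796 K/W
Total R = ΔT/Q = 44/350 = 0.1257 K/W
R_mineral wool = R_total − R_other = 0.1078 K/W
k = L/(R·A) = 0.095/(0.1078×22.6)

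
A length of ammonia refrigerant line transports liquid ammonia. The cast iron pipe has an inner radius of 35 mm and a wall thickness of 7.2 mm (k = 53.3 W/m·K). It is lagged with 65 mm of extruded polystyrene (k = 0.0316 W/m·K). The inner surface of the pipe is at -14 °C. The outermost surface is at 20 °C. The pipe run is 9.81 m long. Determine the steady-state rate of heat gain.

Cylindrical conduction, so R = ln(r₂/r₁)/(2πkL) per layer, in series:
R_cast iron pipe wall = ln(42.2/35)/(2π×53.3×9.81) = 5.694×10^-5 K/W
R_extruded polystyrene = ln(107.2/42.2)/(2π×0.0316×9.81) = 0.4786 K/W
R_total = 0.4787 K/W
Q = ΔT/R_total = 34/0.4787

Q ≈ 71 W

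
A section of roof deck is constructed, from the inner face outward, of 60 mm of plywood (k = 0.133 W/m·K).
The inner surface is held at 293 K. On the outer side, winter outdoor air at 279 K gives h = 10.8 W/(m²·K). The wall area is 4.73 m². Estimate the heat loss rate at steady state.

Treating each layer as a thermal resistance in series:
R_plywood = L/(kA) = 0.06/(0.133×4.73) = 0.09538 K/W
R_outer film = 1/(h_o·A) = 1/(10.8×4.73) = 0.01958 K/W
R_total = 0.115 K/W
Q = ΔT / R_total = 14 / 0.115

Q ≈ 122 W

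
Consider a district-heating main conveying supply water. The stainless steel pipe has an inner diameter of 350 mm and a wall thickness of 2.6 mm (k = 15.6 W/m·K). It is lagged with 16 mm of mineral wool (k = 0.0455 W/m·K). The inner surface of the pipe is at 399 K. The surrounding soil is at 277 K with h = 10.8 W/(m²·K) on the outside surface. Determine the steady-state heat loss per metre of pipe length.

For a radial system each layer contributes R = ln(r_out/r_in)/(2πkL); films add R = 1/(hA).
R_stainless steel pipe wall = ln(177.6/175)/(2π×15.6×1) = 1.505×10^-4 K/W
R_mineral wool = ln(193.6/177.6)/(2π×0.0455×1) = 0.3017 K/W
R_outer film = 1/(h_o·2πr_oL) = 1/(10.8×2π×0.1936×1) = 0.07612 K/W
R_total = 0.378 K/W
Q = ΔT/R_total = 122/0.378

q′ ≈ 323 W/m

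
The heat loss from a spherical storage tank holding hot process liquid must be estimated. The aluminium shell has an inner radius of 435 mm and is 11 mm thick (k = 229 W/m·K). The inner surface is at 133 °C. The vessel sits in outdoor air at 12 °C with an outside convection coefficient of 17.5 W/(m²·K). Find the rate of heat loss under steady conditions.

Radial (spherical) resistances in series:
R_aluminium shell = (1/0.435 − 1/0.446)/(4π×229) = 1.97×10^-5 K/W
R_outer film = 1/(h·4πr_o²) = 1/(17.5×4π×0.446²) = 0.02286 K/W
R_total = 0.02288 K/W
Q = ΔT/R_total = 121/0.02288

Q ≈ 5290 W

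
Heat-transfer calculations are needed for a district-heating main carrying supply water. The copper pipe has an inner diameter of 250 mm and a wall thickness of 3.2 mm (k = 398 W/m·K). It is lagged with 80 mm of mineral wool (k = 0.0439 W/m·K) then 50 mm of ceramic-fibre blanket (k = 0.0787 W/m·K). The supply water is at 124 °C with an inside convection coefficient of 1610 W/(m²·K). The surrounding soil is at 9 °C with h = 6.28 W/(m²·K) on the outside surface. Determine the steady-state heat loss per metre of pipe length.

q′ ≈ 50.2 W/m

Per-layer cylindrical resistances, series-summed:
R_inner film = 1/(h_i·2πr₁L) = 1/(1610×2π×0.125×1) = 7.908×10^-4 K/W
R_copper pipe wall = ln(128.2/125)/(2π×398×1) = 1.011×10^-5 K/W
R_mineral wool = ln(208.2/128.2)/(2π×0.0439×1) = 1.758 K/W
R_ceramic-fibre blanket = ln(258.2/208.2)/(2π×0.0787×1) = 0.4353 K/W
R_outer film = 1/(h_o·2πr_oL) = 1/(6.28×2π×0.2582×1) = 0.09815 K/W
R_total = 2.292 K/W
Q = ΔT/R_total = 115/2.292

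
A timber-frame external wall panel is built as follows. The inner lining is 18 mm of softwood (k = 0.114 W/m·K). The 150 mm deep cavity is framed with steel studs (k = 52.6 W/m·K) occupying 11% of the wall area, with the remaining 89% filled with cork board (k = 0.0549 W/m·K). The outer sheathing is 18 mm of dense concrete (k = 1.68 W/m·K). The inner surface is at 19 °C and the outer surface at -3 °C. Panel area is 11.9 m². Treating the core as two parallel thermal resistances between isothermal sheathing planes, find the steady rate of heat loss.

Sheathing layers in series; stud and cavity paths in parallel between them.
R_inner = 0.018/(0.114×11.9) = 0.01327 K/W
R_stud  = 0.15/(52.6×0.11×11.9) = 0.002179 K/W
R_cav   = 0.15/(0.0549×0.89×11.9) = 0.258 K/W
1/R_core = 1/R_stud + 1/R_cav → R_core = 0.00216 K/W
R_outer = 0.018/(1.68×11.9) = 9.004×10^-4 K/W
R_total = 0.01633 K/W
Q = ΔT/R_total = 22/0.01633

Q ≈ 1350 W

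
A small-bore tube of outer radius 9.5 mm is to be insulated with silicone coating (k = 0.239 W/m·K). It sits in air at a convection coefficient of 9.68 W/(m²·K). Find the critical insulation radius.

r_cr ≈ 24.7 mm

For a cylinder r_cr = k/h = 0.239/9.68
r_cr = 24.7 mm; since the bare radius (9.5 mm) is below r_cr, adding a thin layer of insulation will *increase* heat loss.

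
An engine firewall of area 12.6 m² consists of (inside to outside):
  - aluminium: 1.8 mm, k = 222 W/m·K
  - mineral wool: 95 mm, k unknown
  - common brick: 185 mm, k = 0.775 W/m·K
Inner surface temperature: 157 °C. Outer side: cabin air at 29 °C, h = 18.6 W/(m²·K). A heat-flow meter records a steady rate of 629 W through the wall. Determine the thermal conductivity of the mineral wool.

k ≈ 0.0418 W/(m·K)

Series thermal resistances:
R_aluminium = L/(kA) = 0.0018/(222×12.6) = 6.435×10^-7 K/W
R_common brick = L/(kA) = 0.185/(0.775×12.6) = 0.01895 K/W
R_outer film = 1/(h_o·A) = 1/(18.6×12.6) = 0.004267 K/W
Sum of known resistances R_other = 0.02321 K/W
Total R = ΔT/Q = 128/629 = 0.2035 K/W
R_mineral wool = R_total − R_other = 0.1803 K/W
k = L/(R·A) = 0.095/(0.1803×12.6)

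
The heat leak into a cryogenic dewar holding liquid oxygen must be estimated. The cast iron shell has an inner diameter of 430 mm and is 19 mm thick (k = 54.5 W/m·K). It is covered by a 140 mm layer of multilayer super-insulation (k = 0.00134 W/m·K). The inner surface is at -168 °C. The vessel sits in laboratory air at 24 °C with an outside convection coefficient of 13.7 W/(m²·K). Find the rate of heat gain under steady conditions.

Each spherical layer contributes R = (1/r_i − 1/r_o)/(4πk):
R_cast iron shell = (1/0.215 − 1/0.234)/(4π×54.5) = 5.514×10^-4 K/W
R_multilayer super-insulation = (1/0.234 − 1/0.374)/(4π×0.00134) = 95 K/W
R_outer film = 1/(h·4πr_o²) = 1/(13.7×4π×0.374²) = 0.04153 K/W
R_total = 95.04 K/W
Q = ΔT/R_total = 192/95.04

Q ≈ 2.02 W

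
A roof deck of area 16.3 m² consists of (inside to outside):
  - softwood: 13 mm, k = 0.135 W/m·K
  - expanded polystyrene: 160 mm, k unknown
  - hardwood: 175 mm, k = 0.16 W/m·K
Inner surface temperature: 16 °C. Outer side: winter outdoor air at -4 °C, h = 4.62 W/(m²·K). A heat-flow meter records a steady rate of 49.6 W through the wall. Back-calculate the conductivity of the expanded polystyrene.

k ≈ 0.031 W/(m·K)

Using the resistance-network approach (series):
R_softwood = L/(kA) = 0.013/(0.135×16.3) = 0.005908 K/W
R_hardwood = L/(kA) = 0.175/(0.16×16.3) = 0.0671 K/W
R_outer film = 1/(h_o·A) = 1/(4.62×16.3) = 0.01328 K/W
Sum of known resistances R_other = 0.08629 K/W
Total R = ΔT/Q = 20/49.6 = 0.4032 K/W
R_expanded polystyrene = R_total − R_other = 0.3169 K/W
k = L/(R·A) = 0.16/(0.3169×16.3)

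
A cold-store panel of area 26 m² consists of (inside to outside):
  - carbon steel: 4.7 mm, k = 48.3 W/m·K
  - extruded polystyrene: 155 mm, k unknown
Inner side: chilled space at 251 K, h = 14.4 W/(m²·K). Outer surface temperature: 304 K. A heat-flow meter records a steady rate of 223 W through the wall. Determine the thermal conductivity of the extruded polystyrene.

k ≈ 0.0254 W/(m·K)

Series thermal resistances:
R_inner film = 1/(h_i·A) = 1/(14.4×26) = 0.002671 K/W
R_carbon steel = L/(kA) = 0.0047/(48.3×26) = 3.743×10^-6 K/W
Sum of known resistances R_other = 0.002675 K/W
Total R = ΔT/Q = 53/223 = 0.2377 K/W
R_extruded polystyrene = R_total − R_other = 0.235 K/W
k = L/(R·A) = 0.155/(0.235×26)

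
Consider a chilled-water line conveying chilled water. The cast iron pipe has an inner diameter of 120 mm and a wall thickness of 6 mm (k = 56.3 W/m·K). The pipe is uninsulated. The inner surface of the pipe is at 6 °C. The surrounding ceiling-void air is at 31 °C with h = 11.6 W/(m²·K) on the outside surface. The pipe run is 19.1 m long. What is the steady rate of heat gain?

Q ≈ 2290 W

Radial resistances (cylindrical: R_cond = ln(r_o/r_i)/(2πkL), R_conv = 1/(h·2πrL)):
R_cast iron pipe wall = ln(66/60)/(2π×56.3×19.1) = 1.411×10^-5 K/W
R_outer film = 1/(h_o·2πr_oL) = 1/(11.6×2π×0.066×19.1) = 0.01088 K/W
R_total = 0.0109 K/W
Q = ΔT/R_total = 25/0.0109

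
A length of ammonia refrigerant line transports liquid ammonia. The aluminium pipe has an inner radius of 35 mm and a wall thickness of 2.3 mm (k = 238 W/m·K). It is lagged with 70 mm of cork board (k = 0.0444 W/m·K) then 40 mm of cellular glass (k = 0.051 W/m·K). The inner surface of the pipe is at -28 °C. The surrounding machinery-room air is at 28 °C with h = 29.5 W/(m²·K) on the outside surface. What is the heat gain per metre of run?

q′ ≈ 11.6 W/m

Radial resistances (cylindrical: R_cond = ln(r_o/r_i)/(2πkL), R_conv = 1/(h·2πrL)):
R_aluminium pipe wall = ln(37.3/35)/(2π×238×1) = 4.256×10^-5 K/W
R_cork board = ln(107.3/37.3)/(2π×0.0444×1) = 3.788 K/W
R_cellular glass = ln(147.3/107.3)/(2π×0.051×1) = 0.9888 K/W
R_outer film = 1/(h_o·2πr_oL) = 1/(29.5×2π×0.1473×1) = 0.03663 K/W
R_total = 4.813 K/W
Q = ΔT/R_total = 56/4.813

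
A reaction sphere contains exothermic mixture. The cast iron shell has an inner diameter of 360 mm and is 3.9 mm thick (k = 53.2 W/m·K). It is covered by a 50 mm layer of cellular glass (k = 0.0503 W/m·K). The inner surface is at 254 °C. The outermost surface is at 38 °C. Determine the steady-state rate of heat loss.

Q ≈ 117 W

For a spherical shell R = (1/r₁ − 1/r₂)/(4πk); film R = 1/(h·4πr²). In series:
R_cast iron shell = (1/0.18 − 1/0.1839)/(4π×53.2) = 1.762×10^-4 K/W
R_cellular glass = (1/0.1839 − 1/0.2339)/(4π×0.0503) = 1.839 K/W
R_total = 1.839 K/W
Q = ΔT/R_total = 216/1.839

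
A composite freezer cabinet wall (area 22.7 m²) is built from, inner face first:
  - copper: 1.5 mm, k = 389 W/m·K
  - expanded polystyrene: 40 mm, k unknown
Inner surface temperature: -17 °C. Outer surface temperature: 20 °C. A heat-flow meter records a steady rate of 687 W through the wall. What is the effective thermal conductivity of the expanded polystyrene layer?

Using the resistance-network approach (series):
R_copper = L/(kA) = 0.0015/(389×22.7) = 1.699×10^-7 K/W
Sum of known resistances R_other = 1.699×10^-7 K/W
Total R = ΔT/Q = 37/687 = 0.05386 K/W
R_expanded polystyrene = R_total − R_other = 0.05386 K/W
k = L/(R·A) = 0.04/(0.05386×22.7)

k ≈ 0.0327 W/(m·K)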